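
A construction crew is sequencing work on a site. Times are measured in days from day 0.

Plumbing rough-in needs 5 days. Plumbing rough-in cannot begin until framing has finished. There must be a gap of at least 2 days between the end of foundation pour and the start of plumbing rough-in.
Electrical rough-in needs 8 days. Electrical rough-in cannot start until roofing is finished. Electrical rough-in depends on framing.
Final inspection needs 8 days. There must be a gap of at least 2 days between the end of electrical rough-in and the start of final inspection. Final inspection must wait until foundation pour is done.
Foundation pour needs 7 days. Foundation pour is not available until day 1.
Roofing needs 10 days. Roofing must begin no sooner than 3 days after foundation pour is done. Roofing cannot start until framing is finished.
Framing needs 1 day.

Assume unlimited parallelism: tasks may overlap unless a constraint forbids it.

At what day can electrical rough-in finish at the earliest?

29

Nothing blocks framing, so it runs from day 0 to day 1.
Foundation pour cannot begin until its own release at day 1. It runs from day 1 to 1 + 7 = day 8.
For roofing: foundation pour (finishes day 8, plus 3-day gap → day 11); framing (finishes day 1). Taking the maximum gives a start of day 11, and it finishes at 11 + 10 = day 21.
Electrical rough-in cannot start until roofing (finishes day 21); framing (finishes day 1). The controlling bound is day 21, so electrical rough-in finishes at 21 + 8 = day 29.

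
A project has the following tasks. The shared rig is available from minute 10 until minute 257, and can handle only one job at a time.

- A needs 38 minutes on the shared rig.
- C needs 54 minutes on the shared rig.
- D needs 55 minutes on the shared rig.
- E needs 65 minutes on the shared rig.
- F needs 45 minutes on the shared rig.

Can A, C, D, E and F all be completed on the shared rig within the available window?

The shared rig window is 257 − 10 = 247 minutes.
Running back to back, the jobs need 38 + 54 + 55 + 65 + 45 = 257 minutes on the shared rig.
Since 257 > 247, they cannot all fit.

No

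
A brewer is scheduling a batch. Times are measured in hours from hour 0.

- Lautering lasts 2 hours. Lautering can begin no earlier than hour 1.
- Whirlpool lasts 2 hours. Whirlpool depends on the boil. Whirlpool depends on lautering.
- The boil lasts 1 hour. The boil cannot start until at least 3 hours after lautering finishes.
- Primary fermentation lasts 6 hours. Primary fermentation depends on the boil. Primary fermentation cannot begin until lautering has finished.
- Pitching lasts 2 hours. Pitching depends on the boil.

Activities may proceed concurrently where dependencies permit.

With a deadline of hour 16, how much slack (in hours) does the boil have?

3

After its own release at hour 1, lautering can start at hour 1 and finishes at hour 3.
The boil waits on lautering (finishes hour 3, plus 3-hour gap → hour 6), so it starts at hour 6 and finishes at 6 + 1 = hour 7.

Working backward from the deadline:
Whirlpool must finish by hour 16; it takes 2 hours, so it must start by 16 − 2 = hour 14.
Pitching has no dependents, so it just needs to finish by hour 16. Starting by 16 − 2 = hour 14 achieves that.
Primary fermentation has no dependents, so it just needs to finish by hour 16. Starting by 16 − 6 = hour 10 achieves that.
The boil feeds whirlpool (must start by hour 14); pitching (must start by hour 14); primary fermentation (must start by hour 10). Taking the minimum, the boil must finish by hour 10 and start by 10 − 1 = hour 9.
So the boil can start as early as hour 6 and as late as hour 9, giving 9 − 6 = 3 hours of slack.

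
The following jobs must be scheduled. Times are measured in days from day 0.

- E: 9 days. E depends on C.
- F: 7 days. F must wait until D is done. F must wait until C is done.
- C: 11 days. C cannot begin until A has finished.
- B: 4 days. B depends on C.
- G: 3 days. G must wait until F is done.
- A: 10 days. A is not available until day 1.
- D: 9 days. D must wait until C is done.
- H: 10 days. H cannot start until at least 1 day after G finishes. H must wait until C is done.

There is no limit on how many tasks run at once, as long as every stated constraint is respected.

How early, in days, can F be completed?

38

A cannot begin until its own release at day 1. It runs from day 1 to 1 + 10 = day 11.
C waits on A (finishes day 11), so it starts at day 11 and finishes at 11 + 11 = day 22.
After C (finishes day 22), D can start at day 22 and finishes at day 31.
For F: D (finishes day 31); C (finishes day 22). Taking the maximum gives a start of day 31, and it finishes at 31 + 7 = day 38.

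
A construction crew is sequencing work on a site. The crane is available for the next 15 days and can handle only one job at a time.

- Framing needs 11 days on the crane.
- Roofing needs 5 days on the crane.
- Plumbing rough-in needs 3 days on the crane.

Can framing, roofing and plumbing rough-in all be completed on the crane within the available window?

Running back to back, the jobs need 11 + 5 + 3 = 19 days on the crane.
Since 19 > 15, they cannot all fit.

No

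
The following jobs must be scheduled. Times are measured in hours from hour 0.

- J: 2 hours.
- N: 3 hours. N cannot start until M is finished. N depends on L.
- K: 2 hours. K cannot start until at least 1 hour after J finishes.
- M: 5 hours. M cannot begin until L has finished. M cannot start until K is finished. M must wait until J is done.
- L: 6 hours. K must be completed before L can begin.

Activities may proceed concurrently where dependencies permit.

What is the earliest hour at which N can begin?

16

J can start immediately at hour 0; it finishes at hour 2.
After J (finishes hour 2, plus 1-hour gap → hour 3), K can start at hour 3 and finishes at hour 5.
After K (finishes hour 5), L can start at hour 5 and finishes at hour 11.
For M: L (finishes hour 11); K (finishes hour 5); J (finishes hour 2). Taking the maximum gives a start of hour 11, and it finishes at 11 + 5 = hour 16.
N waits on M (finishes hour 16); L (finishes hour 11). The latest of these is hour 16, which is the earliest N can start.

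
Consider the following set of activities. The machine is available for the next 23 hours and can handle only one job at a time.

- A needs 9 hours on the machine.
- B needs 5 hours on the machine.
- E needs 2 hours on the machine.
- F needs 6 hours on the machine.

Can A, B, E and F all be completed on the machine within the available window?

Yes

Running back to back, the jobs need 9 + 5 + 2 + 6 = 22 hours on the machine.
Since 22 ≤ 23, they fit within the window.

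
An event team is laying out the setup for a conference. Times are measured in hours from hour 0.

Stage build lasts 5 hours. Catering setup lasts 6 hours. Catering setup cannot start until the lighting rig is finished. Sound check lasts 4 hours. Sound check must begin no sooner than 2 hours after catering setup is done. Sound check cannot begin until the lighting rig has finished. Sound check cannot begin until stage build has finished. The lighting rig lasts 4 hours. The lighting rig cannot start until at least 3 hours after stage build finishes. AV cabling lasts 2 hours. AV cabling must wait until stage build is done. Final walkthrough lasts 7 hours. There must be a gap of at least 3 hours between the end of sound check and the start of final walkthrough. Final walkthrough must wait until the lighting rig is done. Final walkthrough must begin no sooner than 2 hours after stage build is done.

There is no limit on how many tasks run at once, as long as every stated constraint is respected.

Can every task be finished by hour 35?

Yes

Stage build has no prerequisites, so it starts at hour 0 and finishes at hour 5.
After stage build (finishes hour 5), AV cabling can start at hour 5 and finishes at hour 7.
After stage build (finishes hour 5, plus 3-hour gap → hour 8), the lighting rig can start at hour 8 and finishes at hour 12.
Catering setup cannot begin until the lighting rig (finishes hour 12). It runs from hour 12 to 12 + 6 = hour 18.
Sound check has to wait for catering setup (finishes hour 18, plus 2-hour gap → hour 20); the lighting rig (finishes hour 12); stage build (finishes hour 5). The latest of these is hour 20, so sound check runs hour 20 to 20 + 4 = hour 24.
Final walkthrough needs all of sound check (finishes hour 24, plus 3-hour gap → hour 27); the lighting rig (finishes hour 12); stage build (finishes hour 5, plus 2-hour gap → hour 7). That puts its earliest start at hour 27; it finishes at 27 + 7 = hour 34.
Every task is finished by hour 34, which is no later than the deadline of 35, so the schedule is feasible.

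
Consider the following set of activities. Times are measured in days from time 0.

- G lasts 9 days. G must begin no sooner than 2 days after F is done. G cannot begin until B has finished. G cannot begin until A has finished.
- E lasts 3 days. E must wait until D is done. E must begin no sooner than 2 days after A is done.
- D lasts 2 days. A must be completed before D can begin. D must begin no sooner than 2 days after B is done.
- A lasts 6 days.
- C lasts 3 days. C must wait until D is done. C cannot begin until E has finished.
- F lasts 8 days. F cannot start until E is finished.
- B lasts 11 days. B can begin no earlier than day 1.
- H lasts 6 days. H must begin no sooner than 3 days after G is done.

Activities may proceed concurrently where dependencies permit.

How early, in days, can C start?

B waits on its own release at day 1, so it starts at day 1 and finishes at 1 + 11 = day 12.
A can start immediately at day 0; it finishes at day 6.
D needs all of A (finishes day 6); B (finishes day 12, plus 2-day gap → day 14). That puts its earliest start at day 14; it finishes at 14 + 2 = day 16.
E needs all of D (finishes day 16); A (finishes day 6, plus 2-day gap → day 8). That puts its earliest start at day 16; it finishes at 16 + 3 = day 19.
C waits on D (finishes day 16); E (finishes day 19). The latest of these is day 19, which is the earliest C can start.

19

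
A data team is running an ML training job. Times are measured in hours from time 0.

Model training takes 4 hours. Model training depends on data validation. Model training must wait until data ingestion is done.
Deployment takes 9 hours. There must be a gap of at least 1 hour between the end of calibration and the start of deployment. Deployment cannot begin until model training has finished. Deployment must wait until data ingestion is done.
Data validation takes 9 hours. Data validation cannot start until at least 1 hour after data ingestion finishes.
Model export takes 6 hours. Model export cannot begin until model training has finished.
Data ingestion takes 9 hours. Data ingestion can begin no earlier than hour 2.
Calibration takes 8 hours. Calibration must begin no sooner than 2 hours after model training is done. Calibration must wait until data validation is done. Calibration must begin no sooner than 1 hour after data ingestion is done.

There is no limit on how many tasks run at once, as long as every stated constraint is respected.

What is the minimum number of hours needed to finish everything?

After its own release at hour 2, data ingestion can start at hour 2 and finishes at hour 11.
Data validation waits on data ingestion (finishes hour 11, plus 1-hour gap → hour 12), so it starts at hour 12 and finishes at 12 + 9 = hour 21.
Model training needs all of data validation (finishes hour 21); data ingestion (finishes hour 11). That puts its earliest start at hour 21; it finishes at 21 + 4 = hour 25.
Model export cannot begin until model training (finishes hour 25). It runs from hour 25 to 25 + 6 = hour 31.
Calibration has to wait for model training (finishes hour 25, plus 2-hour gap → hour 27); data validation (finishes hour 21); data ingestion (finishes hour 11, plus 1-hour gap → hour 12). The latest of these is hour 27, so calibration runs hour 27 to 27 + 8 = hour 35.
Deployment needs all of calibration (finishes hour 35, plus 1-hour gap → hour 36); model training (finishes hour 25); data ingestion (finishes hour 11). That puts its earliest start at hour 36; it finishes at 36 + 9 = hour 45.
All tasks are finished once the last one completes. Finish times: Data ingestion at 11, Data validation at 21, Model training at 25, Calibration at 35, Model export at 31, Deployment at 45. The latest is hour 45.

45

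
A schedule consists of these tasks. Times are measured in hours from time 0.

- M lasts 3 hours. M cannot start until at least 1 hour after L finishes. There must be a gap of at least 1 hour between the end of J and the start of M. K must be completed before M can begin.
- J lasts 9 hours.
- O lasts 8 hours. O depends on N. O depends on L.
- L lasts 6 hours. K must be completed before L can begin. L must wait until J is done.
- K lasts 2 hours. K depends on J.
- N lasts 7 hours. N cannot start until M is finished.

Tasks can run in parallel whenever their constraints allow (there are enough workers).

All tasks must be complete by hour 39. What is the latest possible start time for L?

Nothing follows O; the deadline of hour 39 is its only limit. It must start by 39 − 8 = hour 31.
N has to be done before O (must start by hour 31). That means finishing by hour 31, i.e. starting by 31 − 7 = hour 24.
Since N (must start by hour 24) depends on it, M must finish by hour 24. Backing off its 3-hour duration gives a latest start of hour 21.
For L: M (must start by hour 21, minus 1-hour gap → hour 20); O (must start by hour 31). The most restrictive is hour 20; with a 6-hour duration, L must start by hour 14.

14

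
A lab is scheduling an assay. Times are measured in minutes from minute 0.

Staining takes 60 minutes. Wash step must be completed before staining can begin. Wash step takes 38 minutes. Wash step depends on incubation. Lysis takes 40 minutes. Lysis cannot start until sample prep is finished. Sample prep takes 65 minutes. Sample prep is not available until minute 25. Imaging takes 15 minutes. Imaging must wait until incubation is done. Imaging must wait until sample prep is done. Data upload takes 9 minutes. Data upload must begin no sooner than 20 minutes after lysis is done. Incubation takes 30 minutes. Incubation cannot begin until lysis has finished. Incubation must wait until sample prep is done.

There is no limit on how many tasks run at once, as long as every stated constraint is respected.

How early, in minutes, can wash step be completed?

198

Sample prep waits on its own release at minute 25, so it starts at minute 25 and finishes at 25 + 65 = minute 90.
Lysis cannot begin until sample prep (finishes minute 90). It runs from minute 90 to 90 + 40 = minute 130.
Incubation has to wait for lysis (finishes minute 130); sample prep (finishes minute 90). The latest of these is minute 130, so incubation runs minute 130 to 130 + 30 = minute 160.
After incubation (finishes minute 160), wash step can start at minute 160 and finishes at minute 198.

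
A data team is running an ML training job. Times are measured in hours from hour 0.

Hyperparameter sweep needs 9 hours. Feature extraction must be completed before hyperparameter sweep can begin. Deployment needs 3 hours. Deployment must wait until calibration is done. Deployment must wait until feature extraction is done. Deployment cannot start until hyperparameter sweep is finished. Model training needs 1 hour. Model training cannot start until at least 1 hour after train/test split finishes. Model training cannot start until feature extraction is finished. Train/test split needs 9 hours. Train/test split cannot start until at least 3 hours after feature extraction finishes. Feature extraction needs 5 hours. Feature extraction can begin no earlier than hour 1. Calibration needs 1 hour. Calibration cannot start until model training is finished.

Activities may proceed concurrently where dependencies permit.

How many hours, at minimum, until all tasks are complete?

Feature extraction waits on its own release at hour 1, so it starts at hour 1 and finishes at 1 + 5 = hour 6.
After feature extraction (finishes hour 6), hyperparameter sweep can start at hour 6 and finishes at hour 15.
Train/test split cannot begin until feature extraction (finishes hour 6, plus 3-hour gap → hour 9). It runs from hour 9 to 9 + 9 = hour 18.
Model training needs all of train/test split (finishes hour 18, plus 1-hour gap → hour 19); feature extraction (finishes hour 6). That puts its earliest start at hour 19; it finishes at 19 + 1 = hour 20.
After model training (finishes hour 20), calibration can start at hour 20 and finishes at hour 21.
Deployment has to wait for calibration (finishes hour 21); feature extraction (finishes hour 6); hyperparameter sweep (finishes hour 15). The latest of these is hour 21, so deployment runs hour 21 to 21 + 3 = hour 24.
All tasks are finished once the last one completes. Finish times: Feature extraction at 6, Train/test split at 18, Hyperparameter sweep at 15, Model training at 20, Calibration at 21, Deployment at 24. The latest is hour 24.

24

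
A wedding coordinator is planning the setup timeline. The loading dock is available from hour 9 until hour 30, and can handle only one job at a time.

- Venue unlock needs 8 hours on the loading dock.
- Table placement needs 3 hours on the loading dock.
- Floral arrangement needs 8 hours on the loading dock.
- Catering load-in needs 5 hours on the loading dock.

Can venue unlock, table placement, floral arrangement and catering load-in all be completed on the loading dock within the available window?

The loading dock window is 30 − 9 = 21 hours.
Running back to back, the jobs need 8 + 3 + 8 + 5 = 24 hours on the loading dock.
Since 24 > 21, they cannot all fit.

No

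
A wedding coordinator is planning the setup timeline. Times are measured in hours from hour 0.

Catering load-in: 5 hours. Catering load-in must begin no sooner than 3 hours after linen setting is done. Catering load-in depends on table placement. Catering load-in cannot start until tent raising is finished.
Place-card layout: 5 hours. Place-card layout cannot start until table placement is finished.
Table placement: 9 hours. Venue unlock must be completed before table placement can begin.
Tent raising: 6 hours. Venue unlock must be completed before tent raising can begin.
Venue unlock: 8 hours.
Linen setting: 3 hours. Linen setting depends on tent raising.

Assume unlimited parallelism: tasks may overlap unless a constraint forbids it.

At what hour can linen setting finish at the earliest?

Venue unlock can start immediately at hour 0; it finishes at hour 8.
Tent raising waits on venue unlock (finishes hour 8), so it starts at hour 8 and finishes at 8 + 6 = hour 14.
Linen setting cannot begin until tent raising (finishes hour 14). It runs from hour 14 to 14 + 3 = hour 17.

17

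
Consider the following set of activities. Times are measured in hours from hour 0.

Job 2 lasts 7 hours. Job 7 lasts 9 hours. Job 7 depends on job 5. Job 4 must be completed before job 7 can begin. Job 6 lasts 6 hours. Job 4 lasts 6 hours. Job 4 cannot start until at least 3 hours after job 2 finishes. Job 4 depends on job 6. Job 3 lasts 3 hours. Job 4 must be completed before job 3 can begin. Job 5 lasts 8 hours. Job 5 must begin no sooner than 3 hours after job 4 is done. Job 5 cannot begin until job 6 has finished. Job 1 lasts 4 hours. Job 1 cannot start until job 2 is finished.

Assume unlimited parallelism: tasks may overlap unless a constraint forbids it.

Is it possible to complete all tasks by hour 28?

Job 6 can start immediately at hour 0; it finishes at hour 6.
Job 2 can start immediately at hour 0; it finishes at hour 7.
For job 4: job 2 (finishes hour 7, plus 3-hour gap → hour 10); job 6 (finishes hour 6). Taking the maximum gives a start of hour 10, and it finishes at 10 + 6 = hour 16.
Job 5 cannot start until job 4 (finishes hour 16, plus 3-hour gap → hour 19); job 6 (finishes hour 6). The controlling bound is hour 19, so job 5 finishes at 19 + 8 = hour 27.
For job 7: job 5 (finishes hour 27); job 4 (finishes hour 16). Taking the maximum gives a start of hour 27, and it finishes at 27 + 9 = hour 36.
After job 4 (finishes hour 16), job 3 can start at hour 16 and finishes at hour 19.
Job 1 cannot begin until job 2 (finishes hour 7). It runs from hour 7 to 7 + 4 = hour 11.
The earliest everything can be done is hour 36, which is after the deadline of 28, so it is not possible.

No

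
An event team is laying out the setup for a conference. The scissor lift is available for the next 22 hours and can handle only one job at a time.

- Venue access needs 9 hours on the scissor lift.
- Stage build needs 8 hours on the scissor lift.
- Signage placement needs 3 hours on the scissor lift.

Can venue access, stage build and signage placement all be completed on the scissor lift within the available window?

Running back to back, the jobs need 9 + 8 + 3 = 20 hours on the scissor lift.
Since 20 ≤ 22, they fit within the window.

Yes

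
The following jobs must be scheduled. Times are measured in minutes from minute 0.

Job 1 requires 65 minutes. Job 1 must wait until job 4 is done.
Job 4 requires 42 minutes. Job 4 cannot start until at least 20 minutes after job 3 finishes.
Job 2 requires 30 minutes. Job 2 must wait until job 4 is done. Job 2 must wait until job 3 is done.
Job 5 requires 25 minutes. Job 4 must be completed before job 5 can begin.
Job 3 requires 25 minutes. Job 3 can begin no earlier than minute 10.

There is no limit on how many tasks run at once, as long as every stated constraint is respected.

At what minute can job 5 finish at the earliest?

Job 3 cannot begin until its own release at minute 10. It runs from minute 10 to 10 + 25 = minute 35.
Job 4 cannot begin until job 3 (finishes minute 35, plus 20-minute gap → minute 55). It runs from minute 55 to 55 + 42 = minute 97.
Job 5 waits on job 4 (finishes minute 97), so it starts at minute 97 and finishes at 97 + 25 = minute 122.

122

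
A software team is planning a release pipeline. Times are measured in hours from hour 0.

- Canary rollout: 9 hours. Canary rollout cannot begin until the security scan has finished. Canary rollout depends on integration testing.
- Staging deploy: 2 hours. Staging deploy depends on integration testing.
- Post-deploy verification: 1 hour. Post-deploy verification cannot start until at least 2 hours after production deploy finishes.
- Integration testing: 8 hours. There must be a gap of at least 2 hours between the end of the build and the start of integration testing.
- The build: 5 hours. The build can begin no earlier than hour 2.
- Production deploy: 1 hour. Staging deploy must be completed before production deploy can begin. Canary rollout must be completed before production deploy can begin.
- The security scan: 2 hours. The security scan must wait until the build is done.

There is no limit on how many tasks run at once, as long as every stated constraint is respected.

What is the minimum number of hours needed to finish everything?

30

The build waits on its own release at hour 2, so it starts at hour 2 and finishes at 2 + 5 = hour 7.
The security scan waits on the build (finishes hour 7), so it starts at hour 7 and finishes at 7 + 2 = hour 9.
After the build (finishes hour 7, plus 2-hour gap → hour 9), integration testing can start at hour 9 and finishes at hour 17.
Canary rollout needs all of the security scan (finishes hour 9); integration testing (finishes hour 17). That puts its earliest start at hour 17; it finishes at 17 + 9 = hour 26.
Staging deploy waits on integration testing (finishes hour 17), so it starts at hour 17 and finishes at 17 + 2 = hour 19.
Production deploy needs all of staging deploy (finishes hour 19); canary rollout (finishes hour 26). That puts its earliest start at hour 26; it finishes at 26 + 1 = hour 27.
After production deploy (finishes hour 27, plus 2-hour gap → hour 29), post-deploy verification can start at hour 29 and finishes at hour 30.
All tasks are finished once the last one completes. Finish times: The build at 7, Integration testing at 17, The security scan at 9, Staging deploy at 19, Canary rollout at 26, Production deploy at 27, Post-deploy verification at 30. The latest is hour 30.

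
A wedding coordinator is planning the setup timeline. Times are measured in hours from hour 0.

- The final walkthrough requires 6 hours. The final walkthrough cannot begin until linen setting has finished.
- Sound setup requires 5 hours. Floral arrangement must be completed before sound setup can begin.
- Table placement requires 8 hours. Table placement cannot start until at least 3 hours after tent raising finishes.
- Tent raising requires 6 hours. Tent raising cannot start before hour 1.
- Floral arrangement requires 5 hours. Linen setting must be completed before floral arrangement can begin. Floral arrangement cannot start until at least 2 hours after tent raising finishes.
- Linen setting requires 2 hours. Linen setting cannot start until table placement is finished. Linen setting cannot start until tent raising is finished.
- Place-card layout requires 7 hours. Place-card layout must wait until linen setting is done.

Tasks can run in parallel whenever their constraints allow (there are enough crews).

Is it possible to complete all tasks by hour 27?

After its own release at hour 1, tent raising can start at hour 1 and finishes at hour 7.
After tent raising (finishes hour 7, plus 3-hour gap → hour 10), table placement can start at hour 10 and finishes at hour 18.
Linen setting needs all of table placement (finishes hour 18); tent raising (finishes hour 7). That puts its earliest start at hour 18; it finishes at 18 + 2 = hour 20.
The final walkthrough cannot begin until linen setting (finishes hour 20). It runs from hour 20 to 20 + 6 = hour 26.
After linen setting (finishes hour 20), place-card layout can start at hour 20 and finishes at hour 27.
Floral arrangement has to wait for linen setting (finishes hour 20); tent raising (finishes hour 7, plus 2-hour gap → hour 9). The latest of these is hour 20, so floral arrangement runs hour 20 to 20 + 5 = hour 25.
Sound setup waits on floral arrangement (finishes hour 25), so it starts at hour 25 and finishes at 25 + 5 = hour 30.
The earliest everything can be done is hour 30, which is after the deadline of 27, so it is not possible.

No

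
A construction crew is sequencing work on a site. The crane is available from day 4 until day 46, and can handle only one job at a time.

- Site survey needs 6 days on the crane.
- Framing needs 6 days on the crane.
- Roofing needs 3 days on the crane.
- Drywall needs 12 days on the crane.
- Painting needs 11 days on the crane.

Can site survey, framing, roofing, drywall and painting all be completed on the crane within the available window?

Yes

The crane window is 46 − 4 = 42 days.
Running back to back, the jobs need 6 + 6 + 3 + 12 + 11 = 38 days on the crane.
Since 38 ≤ 42, they fit within the window.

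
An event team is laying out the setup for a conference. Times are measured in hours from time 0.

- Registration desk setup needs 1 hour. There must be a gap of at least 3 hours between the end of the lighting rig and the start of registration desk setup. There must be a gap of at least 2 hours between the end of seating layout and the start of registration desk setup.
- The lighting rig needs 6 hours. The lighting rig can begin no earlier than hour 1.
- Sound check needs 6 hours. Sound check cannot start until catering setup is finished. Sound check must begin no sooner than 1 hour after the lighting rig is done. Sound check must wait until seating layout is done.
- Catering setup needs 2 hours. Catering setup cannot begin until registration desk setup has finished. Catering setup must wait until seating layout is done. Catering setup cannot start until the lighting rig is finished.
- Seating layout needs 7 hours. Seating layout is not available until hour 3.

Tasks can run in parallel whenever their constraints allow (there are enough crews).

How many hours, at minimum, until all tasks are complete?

21

After its own release at hour 3, seating layout can start at hour 3 and finishes at hour 10.
The lighting rig waits on its own release at hour 1, so it starts at hour 1 and finishes at 1 + 6 = hour 7.
Registration desk setup needs all of the lighting rig (finishes hour 7, plus 3-hour gap → hour 10); seating layout (finishes hour 10, plus 2-hour gap → hour 12). That puts its earliest start at hour 12; it finishes at 12 + 1 = hour 13.
Catering setup has to wait for registration desk setup (finishes hour 13); seating layout (finishes hour 10); the lighting rig (finishes hour 7). The latest of these is hour 13, so catering setup runs hour 13 to 13 + 2 = hour 15.
Sound check has to wait for catering setup (finishes hour 15); the lighting rig (finishes hour 7, plus 1-hour gap → hour 8); seating layout (finishes hour 10). The latest of these is hour 15, so sound check runs hour 15 to 15 + 6 = hour 21.
All tasks are finished once the last one completes. Finish times: The lighting rig at 7, Seating layout at 10, Registration desk setup at 13, Catering setup at 15, Sound check at 21. The latest is hour 21.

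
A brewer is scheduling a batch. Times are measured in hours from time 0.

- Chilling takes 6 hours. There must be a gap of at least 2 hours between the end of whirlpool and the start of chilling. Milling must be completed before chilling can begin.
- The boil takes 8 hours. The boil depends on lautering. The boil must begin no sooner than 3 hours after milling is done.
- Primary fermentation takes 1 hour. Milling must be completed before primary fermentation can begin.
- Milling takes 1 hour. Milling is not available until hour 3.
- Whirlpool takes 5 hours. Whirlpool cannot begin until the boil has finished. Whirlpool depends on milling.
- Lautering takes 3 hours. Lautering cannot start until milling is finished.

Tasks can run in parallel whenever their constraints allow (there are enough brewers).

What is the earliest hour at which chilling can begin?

22

Milling waits on its own release at hour 3, so it starts at hour 3 and finishes at 3 + 1 = hour 4.
After milling (finishes hour 4), lautering can start at hour 4 and finishes at hour 7.
The boil cannot start until lautering (finishes hour 7); milling (finishes hour 4, plus 3-hour gap → hour 7). The controlling bound is hour 7, so the boil finishes at 7 + 8 = hour 15.
Whirlpool cannot start until the boil (finishes hour 15); milling (finishes hour 4). The controlling bound is hour 15, so whirlpool finishes at 15 + 5 = hour 20.
Chilling waits on whirlpool (finishes hour 20, plus 2-hour gap → hour 22); milling (finishes hour 4). The latest of these is hour 22, which is the earliest chilling can start.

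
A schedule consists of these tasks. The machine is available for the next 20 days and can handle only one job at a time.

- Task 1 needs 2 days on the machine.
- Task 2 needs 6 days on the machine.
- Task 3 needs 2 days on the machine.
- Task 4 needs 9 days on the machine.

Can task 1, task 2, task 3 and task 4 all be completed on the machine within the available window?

Yes

Running back to back, the jobs need 2 + 6 + 2 + 9 = 19 days on the machine.
Since 19 ≤ 20, they fit within the window.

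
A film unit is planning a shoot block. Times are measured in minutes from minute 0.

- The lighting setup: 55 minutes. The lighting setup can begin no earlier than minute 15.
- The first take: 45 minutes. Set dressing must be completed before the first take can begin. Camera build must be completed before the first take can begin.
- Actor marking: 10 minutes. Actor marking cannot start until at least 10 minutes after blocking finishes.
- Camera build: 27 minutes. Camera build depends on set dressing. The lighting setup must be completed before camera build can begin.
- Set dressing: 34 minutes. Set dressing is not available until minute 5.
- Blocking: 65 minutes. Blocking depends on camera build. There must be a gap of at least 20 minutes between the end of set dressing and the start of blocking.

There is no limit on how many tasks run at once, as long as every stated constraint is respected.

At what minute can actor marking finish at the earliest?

The lighting setup waits on its own release at minute 15, so it starts at minute 15 and finishes at 15 + 55 = minute 70.
Set dressing cannot begin until its own release at minute 5. It runs from minute 5 to 5 + 34 = minute 39.
Camera build has to wait for set dressing (finishes minute 39); the lighting setup (finishes minute 70). The latest of these is minute 70, so camera build runs minute 70 to 70 + 27 = minute 97.
Blocking cannot start until camera build (finishes minute 97); set dressing (finishes minute 39, plus 20-minute gap → minute 59). The controlling bound is minute 97, so blocking finishes at 97 + 65 = minute 162.
Actor marking cannot begin until blocking (finishes minute 162, plus 10-minute gap → minute 172). It runs from minute 172 to 172 + 10 = minute 182.

182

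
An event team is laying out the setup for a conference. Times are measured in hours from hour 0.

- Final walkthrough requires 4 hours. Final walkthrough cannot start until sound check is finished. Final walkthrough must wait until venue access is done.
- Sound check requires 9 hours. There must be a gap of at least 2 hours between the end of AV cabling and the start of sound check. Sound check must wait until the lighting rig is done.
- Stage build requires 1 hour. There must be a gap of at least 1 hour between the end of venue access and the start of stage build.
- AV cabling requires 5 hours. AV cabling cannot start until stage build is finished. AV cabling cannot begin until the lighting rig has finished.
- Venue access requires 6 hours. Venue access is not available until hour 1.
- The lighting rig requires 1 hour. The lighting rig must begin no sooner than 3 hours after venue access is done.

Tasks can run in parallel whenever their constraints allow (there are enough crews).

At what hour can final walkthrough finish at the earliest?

31

Venue access waits on its own release at hour 1, so it starts at hour 1 and finishes at 1 + 6 = hour 7.
After venue access (finishes hour 7, plus 3-hour gap → hour 10), the lighting rig can start at hour 10 and finishes at hour 11.
Stage build cannot begin until venue access (finishes hour 7, plus 1-hour gap → hour 8). It runs from hour 8 to 8 + 1 = hour 9.
AV cabling has to wait for stage build (finishes hour 9); the lighting rig (finishes hour 11). The latest of these is hour 11, so AV cabling runs hour 11 to 11 + 5 = hour 16.
For sound check: AV cabling (finishes hour 16, plus 2-hour gap → hour 18); the lighting rig (finishes hour 11). Taking the maximum gives a start of hour 18, and it finishes at 18 + 9 = hour 27.
For final walkthrough: sound check (finishes hour 27); venue access (finishes hour 7). Taking the maximum gives a start of hour 27, and it finishes at 27 + 4 = hour 31.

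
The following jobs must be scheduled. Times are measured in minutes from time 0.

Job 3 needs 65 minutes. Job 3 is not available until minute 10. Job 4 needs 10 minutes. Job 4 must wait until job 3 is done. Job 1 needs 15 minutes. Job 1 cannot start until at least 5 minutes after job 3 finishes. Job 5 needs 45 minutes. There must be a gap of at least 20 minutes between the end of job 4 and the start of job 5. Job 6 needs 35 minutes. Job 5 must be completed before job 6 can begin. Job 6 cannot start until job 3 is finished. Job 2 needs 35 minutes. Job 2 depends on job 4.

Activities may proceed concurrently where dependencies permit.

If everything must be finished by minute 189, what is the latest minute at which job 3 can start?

14

Nothing follows job 1; the deadline of minute 189 is its only limit. It must start by 189 − 15 = minute 174.
Job 2 must finish by minute 189; it takes 35 minutes, so it must start by 189 − 35 = minute 154.
To finish by minute 189, job 6 (duration 35) must start no later than minute 154.
Since job 6 (must start by minute 154) depends on it, job 5 must finish by minute 154. Backing off its 45-minute duration gives a latest start of minute 109.
Job 4 must finish in time for job 2 (must start by minute 154); job 5 (must start by minute 109, minus 20-minute gap → minute 89). The tightest is minute 89, so job 4 must start by 89 − 10 = minute 79.
Job 3 must finish in time for job 1 (must start by minute 174, minus 5-minute gap → minute 169); job 4 (must start by minute 79); job 6 (must start by minute 154). The tightest is minute 79, so job 3 must start by 79 − 65 = minute 14.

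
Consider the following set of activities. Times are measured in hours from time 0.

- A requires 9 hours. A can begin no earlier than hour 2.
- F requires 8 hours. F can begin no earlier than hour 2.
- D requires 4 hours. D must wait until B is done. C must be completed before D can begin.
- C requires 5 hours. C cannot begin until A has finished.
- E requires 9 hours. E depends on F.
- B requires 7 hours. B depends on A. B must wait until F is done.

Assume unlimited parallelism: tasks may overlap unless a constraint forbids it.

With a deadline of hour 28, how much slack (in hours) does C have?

8

After its own release at hour 2, A can start at hour 2 and finishes at hour 11.
After A (finishes hour 11), C can start at hour 11 and finishes at hour 16.

Working backward from the deadline:
Nothing follows D; the deadline of hour 28 is its only limit. It must start by 28 − 4 = hour 24.
Since D (must start by hour 24) depends on it, C must finish by hour 24. Backing off its 5-hour duration gives a latest start of hour 19.
So C can start as early as hour 11 and as late as hour 19, giving 19 − 11 = 8 hours of slack.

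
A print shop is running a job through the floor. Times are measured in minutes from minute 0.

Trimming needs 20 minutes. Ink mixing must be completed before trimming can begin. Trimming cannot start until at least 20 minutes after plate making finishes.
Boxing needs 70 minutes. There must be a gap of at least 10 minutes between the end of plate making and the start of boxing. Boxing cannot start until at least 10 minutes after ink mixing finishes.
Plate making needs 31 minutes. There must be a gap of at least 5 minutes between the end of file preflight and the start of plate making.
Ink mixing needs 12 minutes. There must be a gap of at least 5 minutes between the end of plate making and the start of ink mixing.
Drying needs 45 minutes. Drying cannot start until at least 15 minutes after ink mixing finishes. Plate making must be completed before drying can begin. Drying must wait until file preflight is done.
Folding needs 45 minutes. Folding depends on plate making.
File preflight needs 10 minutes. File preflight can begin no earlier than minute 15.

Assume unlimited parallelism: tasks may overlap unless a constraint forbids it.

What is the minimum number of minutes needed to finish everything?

File preflight waits on its own release at minute 15, so it starts at minute 15 and finishes at 15 + 10 = minute 25.
Plate making waits on file preflight (finishes minute 25, plus 5-minute gap → minute 30), so it starts at minute 30 and finishes at 30 + 31 = minute 61.
Folding waits on plate making (finishes minute 61), so it starts at minute 61 and finishes at 61 + 45 = minute 106.
Ink mixing cannot begin until plate making (finishes minute 61, plus 5-minute gap → minute 66). It runs from minute 66 to 66 + 12 = minute 78.
Boxing needs all of plate making (finishes minute 61, plus 10-minute gap → minute 71); ink mixing (finishes minute 78, plus 10-minute gap → minute 88). That puts its earliest start at minute 88; it finishes at 88 + 70 = minute 158.
For trimming: ink mixing (finishes minute 78); plate making (finishes minute 61, plus 20-minute gap → minute 81). Taking the maximum gives a start of minute 81, and it finishes at 81 + 20 = minute 101.
Drying cannot start until ink mixing (finishes minute 78, plus 15-minute gap → minute 93); plate making (finishes minute 61); file preflight (finishes minute 25). The controlling bound is minute 93, so drying finishes at 93 + 45 = minute 138.
All tasks are finished once the last one completes. Finish times: File preflight at 25, Plate making at 61, Ink mixing at 78, Drying at 138, Trimming at 101, Folding at 106, Boxing at 158. The latest is minute 158.

158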